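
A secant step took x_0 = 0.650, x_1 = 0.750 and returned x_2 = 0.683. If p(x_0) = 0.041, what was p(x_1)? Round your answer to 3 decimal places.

The secant line through (0.650, 0.041) and (0.750, p(x_1)) crosses zero at x_2 = 0.683.
So (0.650, 0.041), (0.750, p(x_1)), (0.683, 0) are collinear:
p(x_1) = 0.041 · (0.750 − 0.683) / (0.650 − 0.683) = 0.041 · (0.06700)/(-0.03300) = -0.08324

-0.083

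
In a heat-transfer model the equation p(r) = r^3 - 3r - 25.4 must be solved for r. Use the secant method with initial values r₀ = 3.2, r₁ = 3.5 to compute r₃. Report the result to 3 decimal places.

3.278

p(3.2) = -2.23200, p(3.5) = 6.97500
r₂ = 3.50000 − 6.97500·(3.50000 − 3.20000) / (6.97500 − (-2.23200)) = 3.50000 − (2.09250)/(9.20700) = 3.27273
p(3.27273) = -0.16484
r₃ = 3.27273 − (-0.16484)·(3.27273 − 3.50000) / (-0.16484 − 6.97500) = 3.27273 − (0.03746)/(-7.13984) = 3.27797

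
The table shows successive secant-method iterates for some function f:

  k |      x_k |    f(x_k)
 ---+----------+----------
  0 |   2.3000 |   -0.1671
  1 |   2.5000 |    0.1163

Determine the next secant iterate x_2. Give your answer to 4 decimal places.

2.4179

x_2 = 2.5000 − 0.1163·(2.5000 − 2.3000) / (0.1163 − (-0.1671))
   = 2.5000 − (0.023260)/(0.283400) = 2.417925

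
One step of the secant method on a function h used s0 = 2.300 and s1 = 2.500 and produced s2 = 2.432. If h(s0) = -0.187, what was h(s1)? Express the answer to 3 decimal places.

0.096

The secant line through (2.300, -0.187) and (2.500, h(s1)) crosses zero at s2 = 2.432.
So (2.300, -0.187), (2.500, h(s1)), (2.432, 0) are collinear:
h(s1) = -0.187 · (2.500 − 2.432) / (2.300 − 2.432) = -0.187 · (0.06800)/(-0.13200) = 0.09633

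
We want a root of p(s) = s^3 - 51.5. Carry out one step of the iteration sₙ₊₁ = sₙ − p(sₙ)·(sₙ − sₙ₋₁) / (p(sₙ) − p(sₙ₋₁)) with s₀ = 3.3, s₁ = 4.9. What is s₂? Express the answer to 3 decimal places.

3.605

p(3.3) = -15.56300, p(4.9) = 66.14900
s₂ = 4.90000 − 66.14900·(4.90000 − 3.30000) / (66.14900 − (-15.56300)) = 4.90000 − (105.83840)/(81.71200) = 3.60474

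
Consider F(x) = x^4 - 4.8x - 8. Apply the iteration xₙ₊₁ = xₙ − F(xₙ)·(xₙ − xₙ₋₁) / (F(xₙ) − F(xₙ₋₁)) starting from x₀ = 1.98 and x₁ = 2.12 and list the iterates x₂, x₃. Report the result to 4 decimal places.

2.0519, 2.0558

F(1.98) = -2.134464, F(2.12) = 2.023631
x₂ = 2.120000 − 2.023631·(2.120000 − 1.980000) / (2.023631 − (-2.134464)) = 2.120000 − (0.283308)/(4.158095) = 2.051866
F(2.051866) = -0.123565
x₃ = 2.051866 − (-0.123565)·(2.051866 − 2.120000) / (-0.123565 − 2.023631) = 2.051866 − (0.008419)/(-2.147196) = 2.055787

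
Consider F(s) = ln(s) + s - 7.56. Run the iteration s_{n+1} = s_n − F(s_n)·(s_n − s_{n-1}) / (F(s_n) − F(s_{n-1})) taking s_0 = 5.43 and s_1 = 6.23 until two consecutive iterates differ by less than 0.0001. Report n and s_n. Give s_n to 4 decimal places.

F(5.43) = -0.438061, F(6.23) = 0.499376
s_2 = 6.230000 − 0.499376·(0.800000)/(0.937437) = 5.803837;  |Δ| = 0.426163
F(5.803837) = 0.002356
s_3 = 5.803837 − 0.002356·(-0.426163)/(-0.497020) = 5.801817;  |Δ| = 0.002020
F(5.801817) = -0.000012
s_4 = 5.801817 − (-0.000012)·(-0.002020)/(-0.002368) = 5.801827;  |Δ| = 0.000010
|s_4 − s_3| = 0.000010 < 0.0001

n = 4, s_n = 5.8018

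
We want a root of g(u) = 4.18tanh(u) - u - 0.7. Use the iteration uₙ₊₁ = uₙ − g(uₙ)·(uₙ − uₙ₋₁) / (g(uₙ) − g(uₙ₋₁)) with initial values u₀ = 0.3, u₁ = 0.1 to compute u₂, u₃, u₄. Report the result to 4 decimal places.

g(0.3) = 0.217687, g(0.1) = -0.383388
u₂ = 0.100000 − (-0.383388)·(0.100000 − 0.300000) / (-0.383388 − 0.217687) = 0.100000 − (0.076678)/(-0.601075) = 0.227567
g(0.227567) = 0.007577
u₃ = 0.227567 − 0.007577·(0.227567 − 0.100000) / (0.007577 − (-0.383388)) = 0.227567 − (0.000967)/(0.390965) = 0.225095
g(0.225095) = 0.000227
u₄ = 0.225095 − 0.000227·(0.225095 − 0.227567) / (0.000227 − 0.007577) = 0.225095 − (-0.000001)/(-0.007350) = 0.225019

0.2276, 0.2251, 0.2250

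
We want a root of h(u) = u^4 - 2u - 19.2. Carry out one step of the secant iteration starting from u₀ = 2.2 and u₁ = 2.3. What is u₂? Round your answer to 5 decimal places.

2.20400

h(2.2) = -0.1744000, h(2.3) = 4.1841000
u₂ = 2.3000000 − 4.1841000·(2.3000000 − 2.2000000) / (4.1841000 − (-0.1744000)) = 2.3000000 − (0.4184100)/(4.3585000) = 2.2040014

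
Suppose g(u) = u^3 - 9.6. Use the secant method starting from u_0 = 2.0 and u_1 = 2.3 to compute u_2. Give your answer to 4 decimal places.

g(2.0) = -1.600000, g(2.3) = 2.567000
u_2 = 2.300000 − 2.567000·(2.300000 − 2.000000) / (2.567000 − (-1.600000)) = 2.300000 − (0.770100)/(4.167000) = 2.115191

2.1152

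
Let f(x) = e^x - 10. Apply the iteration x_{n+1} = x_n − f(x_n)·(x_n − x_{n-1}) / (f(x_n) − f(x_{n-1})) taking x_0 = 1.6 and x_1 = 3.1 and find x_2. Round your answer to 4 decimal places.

f(1.6) = -5.046968, f(3.1) = 12.197951
x_2 = 3.100000 − 12.197951·(3.100000 − 1.600000) / (12.197951 − (-5.046968)) = 3.100000 − (18.296927)/(17.244919) = 2.038996

2.0390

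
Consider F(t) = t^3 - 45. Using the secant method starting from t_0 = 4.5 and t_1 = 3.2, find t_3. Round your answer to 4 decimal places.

3.5661

F(4.5) = 46.125000, F(3.2) = -12.232000
t_2 = 3.200000 − (-12.232000)·(3.200000 − 4.500000) / (-12.232000 − 46.125000) = 3.200000 − (15.901600)/(-58.357000) = 3.472488
F(3.472488) = -3.128128
t_3 = 3.472488 − (-3.128128)·(3.472488 − 3.200000) / (-3.128128 − (-12.232000)) = 3.472488 − (-0.852378)/(9.103872) = 3.566116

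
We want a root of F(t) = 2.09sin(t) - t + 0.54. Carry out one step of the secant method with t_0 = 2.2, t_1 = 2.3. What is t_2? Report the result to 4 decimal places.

2.2129

F(2.2) = 0.029757, F(2.3) = -0.201476
t_2 = 2.300000 − (-0.201476)·(2.300000 − 2.200000) / (-0.201476 − 0.029757) = 2.300000 − (-0.020148)/(-0.231234) = 2.212869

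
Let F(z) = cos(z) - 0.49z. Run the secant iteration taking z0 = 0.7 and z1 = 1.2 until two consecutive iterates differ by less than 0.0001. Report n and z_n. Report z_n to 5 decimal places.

F(0.7) = 0.4218422, F(1.2) = -0.2256422
z2 = 1.2000000 − (-0.2256422)·(0.5000000)/(-0.6474844) = 1.0257547;  |Δ| = 0.1742453
F(1.0257547) = 0.0158339
z3 = 1.0257547 − 0.0158339·(-0.1742453)/(0.2414761) = 1.0371802;  |Δ| = 0.0114255
F(1.0371802) = 0.0004318
z4 = 1.0371802 − 0.0004318·(0.0114255)/(-0.0154021) = 1.0375005;  |Δ| = 0.0003203
F(1.0375005) = -0.0000010
z5 = 1.0375005 − (-0.0000010)·(0.0003203)/(-0.0004327) = 1.0374998;  |Δ| = 0.0000007
|z5 − z4| = 0.0000007 < 0.0001

n = 5, z_n = 1.03750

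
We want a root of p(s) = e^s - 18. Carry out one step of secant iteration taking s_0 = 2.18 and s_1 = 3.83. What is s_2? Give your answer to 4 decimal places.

2.5858

p(2.18) = -9.153694, p(3.83) = 28.062538
s_2 = 3.830000 − 28.062538·(3.830000 − 2.180000) / (28.062538 − (-9.153694)) = 3.830000 − (46.303188)/(37.216232) = 2.585834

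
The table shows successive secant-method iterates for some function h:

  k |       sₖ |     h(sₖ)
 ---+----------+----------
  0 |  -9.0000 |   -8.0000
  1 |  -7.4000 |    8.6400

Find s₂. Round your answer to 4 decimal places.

-8.2308

s₂ = -7.4000 − 8.6400·(-7.4000 − (-9.0000)) / (8.6400 − (-8.0000))
   = -7.4000 − (13.824000)/(16.640000) = -8.230769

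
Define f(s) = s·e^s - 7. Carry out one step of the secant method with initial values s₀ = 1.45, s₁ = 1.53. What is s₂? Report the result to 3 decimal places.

1.524

f(1.45) = -0.81848, f(1.53) = 0.06581
s₂ = 1.53000 − 0.06581·(1.53000 − 1.45000) / (0.06581 − (-0.81848)) = 1.53000 − (0.00526)/(0.88429) = 1.52405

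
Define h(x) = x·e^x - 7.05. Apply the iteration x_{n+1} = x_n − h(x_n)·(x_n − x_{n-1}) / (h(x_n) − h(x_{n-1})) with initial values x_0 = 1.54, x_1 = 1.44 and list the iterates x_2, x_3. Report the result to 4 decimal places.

h(1.54) = 0.133469, h(1.44) = -0.972198
x_2 = 1.440000 − (-0.972198)·(1.440000 − 1.540000) / (-0.972198 − 0.133469) = 1.440000 − (0.097220)/(-1.105667) = 1.527929
h(1.527929) = -0.008356
x_3 = 1.527929 − (-0.008356)·(1.527929 − 1.440000) / (-0.008356 − (-0.972198)) = 1.527929 − (-0.000735)/(0.963842) = 1.528691

1.5279, 1.5287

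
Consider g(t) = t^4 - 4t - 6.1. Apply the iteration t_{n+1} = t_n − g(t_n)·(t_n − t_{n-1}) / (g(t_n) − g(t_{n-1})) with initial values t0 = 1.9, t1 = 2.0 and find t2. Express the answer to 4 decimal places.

g(1.9) = -0.667900, g(2.0) = 1.900000
t2 = 2.000000 − 1.900000·(2.000000 − 1.900000) / (1.900000 − (-0.667900)) = 2.000000 − (0.190000)/(2.567900) = 1.926010

1.9260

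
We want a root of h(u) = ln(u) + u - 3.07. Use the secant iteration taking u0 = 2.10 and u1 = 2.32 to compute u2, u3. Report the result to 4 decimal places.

h(2.10) = -0.228063, h(2.32) = 0.091567
u2 = 2.320000 − 0.091567·(2.320000 − 2.100000) / (0.091567 − (-0.228063)) = 2.320000 − (0.020145)/(0.319630) = 2.256975
h(2.256975) = 0.001000
u3 = 2.256975 − 0.001000·(2.256975 − 2.320000) / (0.001000 − 0.091567) = 2.256975 − (-0.000063)/(-0.090567) = 2.256279

2.2570, 2.2563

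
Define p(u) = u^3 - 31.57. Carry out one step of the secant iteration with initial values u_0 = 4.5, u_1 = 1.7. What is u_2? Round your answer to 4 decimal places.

p(4.5) = 59.555000, p(1.7) = -26.657000
u_2 = 1.700000 − (-26.657000)·(1.700000 − 4.500000) / (-26.657000 − 59.555000) = 1.700000 − (74.639600)/(-86.212000) = 2.565768

2.5658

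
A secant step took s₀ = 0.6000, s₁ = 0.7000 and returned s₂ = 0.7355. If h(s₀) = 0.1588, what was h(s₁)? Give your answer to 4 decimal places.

0.0416

The secant line through (0.6000, 0.1588) and (0.7000, h(s₁)) crosses zero at s₂ = 0.7355.
So (0.6000, 0.1588), (0.7000, h(s₁)), (0.7355, 0) are collinear:
h(s₁) = 0.1588 · (0.7000 − 0.7355) / (0.6000 − 0.7355) = 0.1588 · (-0.035500)/(-0.135500) = 0.041604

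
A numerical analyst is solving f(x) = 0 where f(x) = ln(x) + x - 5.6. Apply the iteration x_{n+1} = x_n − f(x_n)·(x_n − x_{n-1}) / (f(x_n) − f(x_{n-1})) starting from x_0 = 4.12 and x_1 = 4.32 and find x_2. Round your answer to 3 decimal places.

4.172

f(4.12) = -0.06415, f(4.32) = 0.18326
x_2 = 4.32000 − 0.18326·(4.32000 − 4.12000) / (0.18326 − (-0.06415)) = 4.32000 − (0.03665)/(0.24740) = 4.17186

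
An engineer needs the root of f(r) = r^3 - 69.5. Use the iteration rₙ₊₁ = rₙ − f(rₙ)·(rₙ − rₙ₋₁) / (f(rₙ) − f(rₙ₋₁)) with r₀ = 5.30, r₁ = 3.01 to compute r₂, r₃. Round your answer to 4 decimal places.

f(5.30) = 79.377000, f(3.01) = -42.229099
r₂ = 3.010000 − (-42.229099)·(3.010000 − 5.300000) / (-42.229099 − 79.377000) = 3.010000 − (96.704637)/(-121.606099) = 3.805229
f(3.805229) = -14.401189
r₃ = 3.805229 − (-14.401189)·(3.805229 − 3.010000) / (-14.401189 − (-42.229099)) = 3.805229 − (-11.452236)/(27.827910) = 4.216766

3.8052, 4.2168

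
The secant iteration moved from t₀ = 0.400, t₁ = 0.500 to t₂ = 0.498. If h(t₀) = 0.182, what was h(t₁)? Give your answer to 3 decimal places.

-0.004

The secant line through (0.400, 0.182) and (0.500, h(t₁)) crosses zero at t₂ = 0.498.
So (0.400, 0.182), (0.500, h(t₁)), (0.498, 0) are collinear:
h(t₁) = 0.182 · (0.500 − 0.498) / (0.400 − 0.498) = 0.182 · (0.00200)/(-0.09800) = -0.00371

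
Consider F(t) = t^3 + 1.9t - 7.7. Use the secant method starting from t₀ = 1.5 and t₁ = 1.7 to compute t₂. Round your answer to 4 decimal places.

1.6538

F(1.5) = -1.475000, F(1.7) = 0.443000
t₂ = 1.700000 − 0.443000·(1.700000 − 1.500000) / (0.443000 − (-1.475000)) = 1.700000 − (0.088600)/(1.918000) = 1.653806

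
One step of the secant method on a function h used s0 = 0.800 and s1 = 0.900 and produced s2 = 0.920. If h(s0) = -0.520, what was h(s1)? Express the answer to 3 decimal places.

-0.087

The secant line through (0.800, -0.520) and (0.900, h(s1)) crosses zero at s2 = 0.920.
So (0.800, -0.520), (0.900, h(s1)), (0.920, 0) are collinear:
h(s1) = -0.520 · (0.900 − 0.920) / (0.800 − 0.920) = -0.520 · (-0.02000)/(-0.12000) = -0.08667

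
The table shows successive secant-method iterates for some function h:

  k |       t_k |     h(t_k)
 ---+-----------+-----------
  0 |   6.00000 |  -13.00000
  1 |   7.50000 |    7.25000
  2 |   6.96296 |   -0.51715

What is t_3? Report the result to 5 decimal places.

6.99872

t_3 = 6.96296 − (-0.51715)·(6.96296 − 7.50000) / (-0.51715 − 7.25000)
   = 6.96296 − (0.2777302)/(-7.7671500) = 6.9987170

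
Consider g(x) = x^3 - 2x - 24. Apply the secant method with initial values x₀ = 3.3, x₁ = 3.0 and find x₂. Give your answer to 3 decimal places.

3.108

g(3.3) = 5.33700, g(3.0) = -3.00000
x₂ = 3.00000 − (-3.00000)·(3.00000 − 3.30000) / (-3.00000 − 5.33700) = 3.00000 − (0.90000)/(-8.33700) = 3.10795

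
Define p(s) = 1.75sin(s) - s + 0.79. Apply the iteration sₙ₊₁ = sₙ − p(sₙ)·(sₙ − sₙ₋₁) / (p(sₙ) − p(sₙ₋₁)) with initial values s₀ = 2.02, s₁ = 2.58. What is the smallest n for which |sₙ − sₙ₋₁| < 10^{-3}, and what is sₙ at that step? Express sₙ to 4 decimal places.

p(2.02) = 0.346388, p(2.58) = -0.858064
s₂ = 2.580000 − (-0.858064)·(0.560000)/(-1.204452) = 2.181050;  |Δ| = 0.398950
p(2.181050) = 0.043079
s₃ = 2.181050 − 0.043079·(-0.398950)/(0.901143) = 2.200122;  |Δ| = 0.019072
p(2.200122) = 0.004621
s₄ = 2.200122 − 0.004621·(0.019072)/(-0.038458) = 2.202414;  |Δ| = 0.002292
p(2.202414) = -0.000035
s₅ = 2.202414 − (-0.000035)·(0.002292)/(-0.004656) = 2.202397;  |Δ| = 0.000017
|s₅ − s₄| = 0.000017 < 10^{-3}

n = 5, sₙ = 2.2024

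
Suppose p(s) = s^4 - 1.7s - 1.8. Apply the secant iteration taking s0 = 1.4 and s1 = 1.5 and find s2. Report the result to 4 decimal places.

1.4322

p(1.4) = -0.338400, p(1.5) = 0.712500
s2 = 1.500000 − 0.712500·(1.500000 − 1.400000) / (0.712500 − (-0.338400)) = 1.500000 − (0.071250)/(1.050900) = 1.432201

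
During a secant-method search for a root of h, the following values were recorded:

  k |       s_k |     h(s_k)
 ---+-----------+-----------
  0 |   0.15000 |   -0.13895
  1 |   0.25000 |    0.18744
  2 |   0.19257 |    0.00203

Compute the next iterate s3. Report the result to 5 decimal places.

0.19194

s3 = 0.19257 − 0.00203·(0.19257 − 0.25000) / (0.00203 − 0.18744)
   = 0.19257 − (-0.0001166)/(-0.1854100) = 0.1919412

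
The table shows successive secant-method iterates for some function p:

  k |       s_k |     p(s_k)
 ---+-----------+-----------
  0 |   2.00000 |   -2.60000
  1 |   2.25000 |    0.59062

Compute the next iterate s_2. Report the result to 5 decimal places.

2.20372

s_2 = 2.25000 − 0.59062·(2.25000 − 2.00000) / (0.59062 − (-2.60000))
   = 2.25000 − (0.1476550)/(3.1906200) = 2.2037222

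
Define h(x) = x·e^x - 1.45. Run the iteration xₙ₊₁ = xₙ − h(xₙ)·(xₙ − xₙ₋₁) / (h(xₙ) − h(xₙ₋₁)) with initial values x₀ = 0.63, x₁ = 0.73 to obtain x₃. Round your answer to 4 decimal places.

h(0.63) = -0.267105, h(0.73) = 0.064809
x₂ = 0.730000 − 0.064809·(0.730000 − 0.630000) / (0.064809 − (-0.267105)) = 0.730000 − (0.006481)/(0.331914) = 0.710474
h(0.710474) = -0.004216
x₃ = 0.710474 − (-0.004216)·(0.710474 − 0.730000) / (-0.004216 − 0.064809) = 0.710474 − (0.000082)/(-0.069025) = 0.711667

0.7117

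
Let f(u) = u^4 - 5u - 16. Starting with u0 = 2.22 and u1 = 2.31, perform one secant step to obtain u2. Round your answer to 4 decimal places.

2.2877

f(2.22) = -2.810873, f(2.31) = 0.923963
u2 = 2.310000 − 0.923963·(2.310000 − 2.220000) / (0.923963 − (-2.810873)) = 2.310000 − (0.083157)/(3.734837) = 2.287735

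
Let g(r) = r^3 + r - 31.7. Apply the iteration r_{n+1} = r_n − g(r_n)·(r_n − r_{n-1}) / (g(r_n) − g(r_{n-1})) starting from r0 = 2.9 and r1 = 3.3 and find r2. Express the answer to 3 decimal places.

g(2.9) = -4.41100, g(3.3) = 7.53700
r2 = 3.30000 − 7.53700·(3.30000 − 2.90000) / (7.53700 − (-4.41100)) = 3.30000 − (3.01480)/(11.94800) = 3.04767

3.048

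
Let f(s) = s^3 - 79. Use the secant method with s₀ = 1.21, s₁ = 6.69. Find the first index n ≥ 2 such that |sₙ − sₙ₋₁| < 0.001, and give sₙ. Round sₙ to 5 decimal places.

f(1.21) = -77.2284390, f(6.69) = 220.4183090
s₂ = 6.6900000 − 220.4183090·(5.4800000)/(297.6467480) = 2.6318595;  |Δ| = 4.0581405
f(2.6318595) = -60.7699405
s₃ = 2.6318595 − (-60.7699405)·(-4.0581405)/(-281.1882495) = 3.5088981;  |Δ| = 0.8770386
f(3.5088981) = -35.7971627
s₄ = 3.5088981 − (-35.7971627)·(0.8770386)/(24.9727778) = 4.7660868;  |Δ| = 1.2571887
f(4.7660868) = 29.2644442
s₅ = 4.7660868 − 29.2644442·(1.2571887)/(65.0616070) = 4.2006085;  |Δ| = 0.5654783
f(4.2006085) = -4.8797940
s₆ = 4.2006085 − (-4.8797940)·(-0.5654783)/(-34.1442382) = 4.2814250;  |Δ| = 0.0808165
f(4.2814250) = -0.5189113
s₇ = 4.2814250 − (-0.5189113)·(0.0808165)/(4.3608827) = 4.2910415;  |Δ| = 0.0096165
f(4.2910415) = 0.0111081
s₈ = 4.2910415 − 0.0111081·(0.0096165)/(0.5300194) = 4.2908400;  |Δ| = 0.0002015
|s₈ − s₇| = 0.0002015 < 0.001

n = 8, sₙ = 4.29084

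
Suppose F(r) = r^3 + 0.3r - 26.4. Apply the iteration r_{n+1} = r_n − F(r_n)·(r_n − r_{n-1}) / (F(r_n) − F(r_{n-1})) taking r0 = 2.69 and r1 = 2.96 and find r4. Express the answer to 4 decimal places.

F(2.69) = -6.127891, F(2.96) = 0.422336
r2 = 2.960000 − 0.422336·(2.960000 − 2.690000) / (0.422336 − (-6.127891)) = 2.960000 − (0.114031)/(6.550227) = 2.942591
F(2.942591) = -0.037784
r3 = 2.942591 − (-0.037784)·(2.942591 − 2.960000) / (-0.037784 − 0.422336) = 2.942591 − (0.000658)/(-0.460120) = 2.944021
F(2.944021) = -0.000202
r4 = 2.944021 − (-0.000202)·(2.944021 − 2.942591) / (-0.000202 − (-0.037784)) = 2.944021 − (0.000000)/(0.037582) = 2.944029

2.9440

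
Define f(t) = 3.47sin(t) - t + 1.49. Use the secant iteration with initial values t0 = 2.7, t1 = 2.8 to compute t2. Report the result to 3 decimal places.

f(2.7) = 0.27301, f(2.8) = -0.14759
t2 = 2.80000 − (-0.14759)·(2.80000 − 2.70000) / (-0.14759 − 0.27301) = 2.80000 − (-0.01476)/(-0.42060) = 2.76491

2.765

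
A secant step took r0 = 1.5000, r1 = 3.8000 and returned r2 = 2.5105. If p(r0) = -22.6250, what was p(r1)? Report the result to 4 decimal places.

The secant line through (1.5000, -22.6250) and (3.8000, p(r1)) crosses zero at r2 = 2.5105.
So (1.5000, -22.6250), (3.8000, p(r1)), (2.5105, 0) are collinear:
p(r1) = -22.6250 · (3.8000 − 2.5105) / (1.5000 − 2.5105) = -22.6250 · (1.289500)/(-1.010500) = 28.871784

28.8718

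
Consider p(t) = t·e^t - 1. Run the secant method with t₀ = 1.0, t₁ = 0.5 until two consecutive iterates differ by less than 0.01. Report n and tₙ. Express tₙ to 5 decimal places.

n = 4, tₙ = 0.56712

p(1.0) = 1.7182818, p(0.5) = -0.1756394
t₂ = 0.5000000 − (-0.1756394)·(-0.5000000)/(-1.8939212) = 0.5463692;  |Δ| = 0.0463692
p(0.5463692) = -0.0564360
t₃ = 0.5463692 − (-0.0564360)·(0.0463692)/(0.1192034) = 0.5683224;  |Δ| = 0.0219532
p(0.5683224) = 0.0032613
t₄ = 0.5683224 − 0.0032613·(0.0219532)/(0.0596973) = 0.5671231;  |Δ| = 0.0011993
|t₄ − t₃| = 0.0011993 < 0.01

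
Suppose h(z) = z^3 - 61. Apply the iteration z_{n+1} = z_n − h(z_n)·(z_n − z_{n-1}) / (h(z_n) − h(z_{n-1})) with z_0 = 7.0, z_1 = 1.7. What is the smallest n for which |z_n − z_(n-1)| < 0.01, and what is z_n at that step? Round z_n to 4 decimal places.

h(7.0) = 282.000000, h(1.7) = -56.087000
z_2 = 1.700000 − (-56.087000)·(-5.300000)/(-338.087000) = 2.579244;  |Δ| = 0.879244
h(2.579244) = -43.841572
z_3 = 2.579244 − (-43.841572)·(0.879244)/(12.245428) = 5.727151;  |Δ| = 3.147906
h(5.727151) = 126.851989
z_4 = 5.727151 − 126.851989·(3.147906)/(170.693561) = 3.387764;  |Δ| = 2.339386
h(3.387764) = -22.118806
z_5 = 3.387764 − (-22.118806)·(-2.339386)/(-148.970795) = 3.735111;  |Δ| = 0.347346
h(3.735111) = -8.891285
z_6 = 3.735111 − (-8.891285)·(0.347346)/(13.227521) = 3.968590;  |Δ| = 0.233479
h(3.968590) = 1.504122
z_7 = 3.968590 − 1.504122·(0.233479)/(10.395407) = 3.934808;  |Δ| = 0.033782
h(3.934808) = -0.078516
z_8 = 3.934808 − (-0.078516)·(-0.033782)/(-1.582638) = 3.936483;  |Δ| = 0.001676
|z_8 − z_7| = 0.001676 < 0.01

n = 8, z_n = 3.9365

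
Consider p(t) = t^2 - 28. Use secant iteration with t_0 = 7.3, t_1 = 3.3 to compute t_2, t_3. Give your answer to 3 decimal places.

4.914, 5.383

p(7.3) = 25.29000, p(3.3) = -17.11000
t_2 = 3.30000 − (-17.11000)·(3.30000 − 7.30000) / (-17.11000 − 25.29000) = 3.30000 − (68.44000)/(-42.40000) = 4.91415
p(4.91415) = -3.85112
t_3 = 4.91415 − (-3.85112)·(4.91415 − 3.30000) / (-3.85112 − (-17.11000)) = 4.91415 − (-6.21629)/(13.25888) = 5.38299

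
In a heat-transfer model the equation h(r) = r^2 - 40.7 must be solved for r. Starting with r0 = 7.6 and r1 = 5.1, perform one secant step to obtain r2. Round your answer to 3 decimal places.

h(7.6) = 17.06000, h(5.1) = -14.69000
r2 = 5.10000 − (-14.69000)·(5.10000 − 7.60000) / (-14.69000 − 17.06000) = 5.10000 − (36.72500)/(-31.75000) = 6.25669

6.257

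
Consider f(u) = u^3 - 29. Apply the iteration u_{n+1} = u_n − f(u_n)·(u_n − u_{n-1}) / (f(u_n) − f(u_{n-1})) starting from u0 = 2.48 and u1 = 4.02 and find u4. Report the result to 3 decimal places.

f(2.48) = -13.74701, f(4.02) = 35.96481
u2 = 4.02000 − 35.96481·(4.02000 − 2.48000) / (35.96481 − (-13.74701)) = 4.02000 − (55.38580)/(49.71182) = 2.90586
f(2.90586) = -4.46279
u3 = 2.90586 − (-4.46279)·(2.90586 − 4.02000) / (-4.46279 − 35.96481) = 2.90586 − (4.97217)/(-40.42760) = 3.02885
f(3.02885) = -1.21349
u4 = 3.02885 − (-1.21349)·(3.02885 − 2.90586) / (-1.21349 − (-4.46279)) = 3.02885 − (-0.14925)/(3.24931) = 3.07478

3.075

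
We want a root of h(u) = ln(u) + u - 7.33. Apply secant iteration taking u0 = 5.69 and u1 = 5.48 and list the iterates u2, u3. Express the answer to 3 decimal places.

5.606, 5.606

h(5.69) = 0.09871, h(5.48) = -0.14889
u2 = 5.48000 − (-0.14889)·(5.48000 − 5.69000) / (-0.14889 − 0.09871) = 5.48000 − (0.03127)/(-0.24761) = 5.60628
h(5.60628) = 0.00017
u3 = 5.60628 − 0.00017·(5.60628 − 5.48000) / (0.00017 − (-0.14889)) = 5.60628 − (0.00002)/(0.14906) = 5.60614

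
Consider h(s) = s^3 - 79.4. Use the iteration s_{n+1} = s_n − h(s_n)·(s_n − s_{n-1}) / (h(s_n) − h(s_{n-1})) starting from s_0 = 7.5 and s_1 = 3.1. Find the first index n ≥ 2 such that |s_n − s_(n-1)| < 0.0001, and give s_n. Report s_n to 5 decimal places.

h(7.5) = 342.4750000, h(3.1) = -49.6090000
s_2 = 3.1000000 − (-49.6090000)·(-4.4000000)/(-392.0840000) = 3.6567164;  |Δ| = 0.5567164
h(3.6567164) = -30.5039423
s_3 = 3.6567164 − (-30.5039423)·(0.5567164)/(19.1050577) = 4.5455934;  |Δ| = 0.8888770
h(4.5455934) = 14.5229553
s_4 = 4.5455934 − 14.5229553·(0.8888770)/(45.0268976) = 4.2588954;  |Δ| = 0.2866980
h(4.2588954) = -2.1513460
s_5 = 4.2588954 − (-2.1513460)·(-0.2866980)/(-16.6743013) = 4.2958856;  |Δ| = 0.0369902
h(4.2958856) = -0.1210049
s_6 = 4.2958856 − (-0.1210049)·(0.0369902)/(2.0303411) = 4.2980902;  |Δ| = 0.0022046
h(4.2980902) = 0.0011106
s_7 = 4.2980902 − 0.0011106·(0.0022046)/(0.1221155) = 4.2980702;  |Δ| = 0.0000200
|s_7 − s_6| = 0.0000200 < 0.0001

n = 7, s_n = 4.29807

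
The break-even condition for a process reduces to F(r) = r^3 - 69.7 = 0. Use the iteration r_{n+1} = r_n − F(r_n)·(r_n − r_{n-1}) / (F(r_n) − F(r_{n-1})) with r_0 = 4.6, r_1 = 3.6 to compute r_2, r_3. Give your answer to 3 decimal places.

4.055, 4.124

F(4.6) = 27.63600, F(3.6) = -23.04400
r_2 = 3.60000 − (-23.04400)·(3.60000 − 4.60000) / (-23.04400 − 27.63600) = 3.60000 − (23.04400)/(-50.68000) = 4.05470
F(4.05470) = -3.03852
r_3 = 4.05470 − (-3.03852)·(4.05470 − 3.60000) / (-3.03852 − (-23.04400)) = 4.05470 − (-1.38160)/(20.00548) = 4.12376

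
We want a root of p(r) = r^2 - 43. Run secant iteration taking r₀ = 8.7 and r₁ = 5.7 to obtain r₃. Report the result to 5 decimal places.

p(8.7) = 32.6900000, p(5.7) = -10.5100000
r₂ = 5.7000000 − (-10.5100000)·(5.7000000 − 8.7000000) / (-10.5100000 − 32.6900000) = 5.7000000 − (31.5300000)/(-43.2000000) = 6.4298611
p(6.4298611) = -1.6568861
r₃ = 6.4298611 − (-1.6568861)·(6.4298611 − 5.7000000) / (-1.6568861 − (-10.5100000)) = 6.4298611 − (-1.2092967)/(8.8531139) = 6.5664567

6.56646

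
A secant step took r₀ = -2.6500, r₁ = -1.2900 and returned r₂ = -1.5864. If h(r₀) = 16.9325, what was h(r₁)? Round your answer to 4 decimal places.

The secant line through (-2.6500, 16.9325) and (-1.2900, h(r₁)) crosses zero at r₂ = -1.5864.
So (-2.6500, 16.9325), (-1.2900, h(r₁)), (-1.5864, 0) are collinear:
h(r₁) = 16.9325 · (-1.2900 − (-1.5864)) / (-2.6500 − (-1.5864)) = 16.9325 · (0.296400)/(-1.063600) = -4.718685

-4.7187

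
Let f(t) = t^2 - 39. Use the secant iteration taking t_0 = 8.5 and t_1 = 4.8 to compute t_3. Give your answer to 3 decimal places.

6.278

f(8.5) = 33.25000, f(4.8) = -15.96000
t_2 = 4.80000 − (-15.96000)·(4.80000 − 8.50000) / (-15.96000 − 33.25000) = 4.80000 − (59.05200)/(-49.21000) = 6.00000
f(6.00000) = -3.00000
t_3 = 6.00000 − (-3.00000)·(6.00000 − 4.80000) / (-3.00000 − (-15.96000)) = 6.00000 − (-3.60000)/(12.96000) = 6.27778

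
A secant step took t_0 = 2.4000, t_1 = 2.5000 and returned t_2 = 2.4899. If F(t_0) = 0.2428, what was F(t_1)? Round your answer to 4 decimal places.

The secant line through (2.4000, 0.2428) and (2.5000, F(t_1)) crosses zero at t_2 = 2.4899.
So (2.4000, 0.2428), (2.5000, F(t_1)), (2.4899, 0) are collinear:
F(t_1) = 0.2428 · (2.5000 − 2.4899) / (2.4000 − 2.4899) = 0.2428 · (0.010100)/(-0.089900) = -0.027278

-0.0273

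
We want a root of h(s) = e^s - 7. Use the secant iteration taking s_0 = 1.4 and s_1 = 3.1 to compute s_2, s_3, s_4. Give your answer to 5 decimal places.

h(1.4) = -2.9448000, h(3.1) = 15.1979513
s_2 = 3.1000000 − 15.1979513·(3.1000000 − 1.4000000) / (15.1979513 − (-2.9448000)) = 3.1000000 − (25.8365172)/(18.1427513) = 1.6759317
h(1.6759317) = -1.6562284
s_3 = 1.6759317 − (-1.6562284)·(1.6759317 − 3.1000000) / (-1.6562284 − 15.1979513) = 1.6759317 − (2.3585824)/(-16.8541797) = 1.8158722
h(1.8158722) = -0.8535653
s_4 = 1.8158722 − (-0.8535653)·(1.8158722 − 1.6759317) / (-0.8535653 − (-1.6562284)) = 1.8158722 − (-0.1194484)/(0.8026632) = 1.9646872

1.67593, 1.81587, 1.96469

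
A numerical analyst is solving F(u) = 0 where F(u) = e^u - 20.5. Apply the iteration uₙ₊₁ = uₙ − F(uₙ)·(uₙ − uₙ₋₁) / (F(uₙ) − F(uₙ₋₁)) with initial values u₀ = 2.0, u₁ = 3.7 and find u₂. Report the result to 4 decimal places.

2.6742

F(2.0) = -13.110944, F(3.7) = 19.947304
u₂ = 3.700000 − 19.947304·(3.700000 − 2.000000) / (19.947304 − (-13.110944)) = 3.700000 − (33.910417)/(33.058248) = 2.674222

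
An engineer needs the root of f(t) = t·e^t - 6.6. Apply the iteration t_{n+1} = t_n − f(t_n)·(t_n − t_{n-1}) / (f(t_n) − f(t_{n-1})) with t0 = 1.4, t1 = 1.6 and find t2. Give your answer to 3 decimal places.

f(1.4) = -0.92272, f(1.6) = 1.32485
t2 = 1.60000 − 1.32485·(1.60000 − 1.40000) / (1.32485 − (-0.92272)) = 1.60000 − (0.26497)/(2.24757) = 1.48211

1.482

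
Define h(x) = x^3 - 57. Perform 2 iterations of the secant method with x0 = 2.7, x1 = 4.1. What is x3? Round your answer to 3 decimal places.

h(2.7) = -37.31700, h(4.1) = 11.92100
x2 = 4.10000 − 11.92100·(4.10000 − 2.70000) / (11.92100 − (-37.31700)) = 4.10000 − (16.68940)/(49.23800) = 3.76105
h(3.76105) = -3.79823
x3 = 3.76105 − (-3.79823)·(3.76105 − 4.10000) / (-3.79823 − 11.92100) = 3.76105 − (1.28743)/(-15.71923) = 3.84295

3.843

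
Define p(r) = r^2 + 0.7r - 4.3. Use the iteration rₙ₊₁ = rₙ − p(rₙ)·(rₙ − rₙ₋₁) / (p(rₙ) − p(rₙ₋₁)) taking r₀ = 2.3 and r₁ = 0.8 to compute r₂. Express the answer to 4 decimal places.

1.6158

p(2.3) = 2.600000, p(0.8) = -3.100000
r₂ = 0.800000 − (-3.100000)·(0.800000 − 2.300000) / (-3.100000 − 2.600000) = 0.800000 − (4.650000)/(-5.700000) = 1.615789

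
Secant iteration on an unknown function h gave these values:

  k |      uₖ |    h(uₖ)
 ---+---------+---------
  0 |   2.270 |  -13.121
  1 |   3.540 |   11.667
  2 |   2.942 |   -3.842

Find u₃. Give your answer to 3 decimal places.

u₃ = 2.942 − (-3.842)·(2.942 − 3.540) / (-3.842 − 11.667)
   = 2.942 − (2.29752)/(-15.50900) = 3.09014

3.090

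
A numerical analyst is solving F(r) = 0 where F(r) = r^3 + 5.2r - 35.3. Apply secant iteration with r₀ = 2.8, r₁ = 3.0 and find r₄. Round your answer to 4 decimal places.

F(2.8) = 1.212000, F(3.0) = 7.300000
r₂ = 3.000000 − 7.300000·(3.000000 − 2.800000) / (7.300000 − 1.212000) = 3.000000 − (1.460000)/(6.088000) = 2.760184
F(2.760184) = 0.081737
r₃ = 2.760184 − 0.081737·(2.760184 − 3.000000) / (0.081737 − 7.300000) = 2.760184 − (-0.019602)/(-7.218263) = 2.757468
F(2.757468) = 0.005610
r₄ = 2.757468 − 0.005610·(2.757468 − 2.760184) / (0.005610 − 0.081737) = 2.757468 − (-0.000015)/(-0.076127) = 2.757268

2.7573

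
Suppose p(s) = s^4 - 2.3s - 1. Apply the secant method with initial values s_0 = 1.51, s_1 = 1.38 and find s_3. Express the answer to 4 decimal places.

1.4417

p(1.51) = 0.725856, p(1.38) = -0.547261
s_2 = 1.380000 − (-0.547261)·(1.380000 − 1.510000) / (-0.547261 − 0.725856) = 1.380000 − (0.071144)/(-1.273117) = 1.435882
p(1.435882) = -0.051689
s_3 = 1.435882 − (-0.051689)·(1.435882 − 1.380000) / (-0.051689 − (-0.547261)) = 1.435882 − (-0.002888)/(0.495571) = 1.441710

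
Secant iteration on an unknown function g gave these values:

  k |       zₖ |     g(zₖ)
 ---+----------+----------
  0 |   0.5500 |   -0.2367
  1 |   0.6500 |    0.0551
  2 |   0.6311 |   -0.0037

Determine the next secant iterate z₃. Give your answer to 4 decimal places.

0.6323

z₃ = 0.6311 − (-0.0037)·(0.6311 − 0.6500) / (-0.0037 − 0.0551)
   = 0.6311 − (0.000070)/(-0.058800) = 0.632289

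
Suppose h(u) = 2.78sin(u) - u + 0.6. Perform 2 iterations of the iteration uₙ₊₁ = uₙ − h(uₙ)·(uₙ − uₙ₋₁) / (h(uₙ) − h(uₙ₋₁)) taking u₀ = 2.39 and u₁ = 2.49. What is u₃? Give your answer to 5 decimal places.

2.42530

h(2.39) = 0.1081930, h(2.49) = -0.2040592
u₂ = 2.4900000 − (-0.2040592)·(2.4900000 − 2.3900000) / (-0.2040592 − 0.1081930) = 2.4900000 − (-0.0204059)/(-0.3122522) = 2.4246492
h(2.4246492) = 0.0020433
u₃ = 2.4246492 − 0.0020433·(2.4246492 − 2.4900000) / (0.0020433 − (-0.2040592)) = 2.4246492 − (-0.0001335)/(0.2061025) = 2.4252971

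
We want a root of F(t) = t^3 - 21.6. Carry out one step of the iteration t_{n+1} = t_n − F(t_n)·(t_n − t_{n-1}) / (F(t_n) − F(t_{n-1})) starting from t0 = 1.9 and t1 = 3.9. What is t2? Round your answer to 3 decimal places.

2.462

F(1.9) = -14.74100, F(3.9) = 37.71900
t2 = 3.90000 − 37.71900·(3.90000 − 1.90000) / (37.71900 − (-14.74100)) = 3.90000 − (75.43800)/(52.46000) = 2.46199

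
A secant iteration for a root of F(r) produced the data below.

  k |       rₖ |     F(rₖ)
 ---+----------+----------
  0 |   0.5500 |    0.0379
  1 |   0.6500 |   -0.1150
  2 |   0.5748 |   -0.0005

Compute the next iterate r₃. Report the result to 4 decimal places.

r₃ = 0.5748 − (-0.0005)·(0.5748 − 0.6500) / (-0.0005 − (-0.1150))
   = 0.5748 − (0.000038)/(0.114500) = 0.574472

0.5745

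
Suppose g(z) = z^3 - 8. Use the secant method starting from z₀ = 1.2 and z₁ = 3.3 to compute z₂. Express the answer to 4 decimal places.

g(1.2) = -6.272000, g(3.3) = 27.937000
z₂ = 3.300000 − 27.937000·(3.300000 − 1.200000) / (27.937000 − (-6.272000)) = 3.300000 − (58.667700)/(34.209000) = 1.585021

1.5850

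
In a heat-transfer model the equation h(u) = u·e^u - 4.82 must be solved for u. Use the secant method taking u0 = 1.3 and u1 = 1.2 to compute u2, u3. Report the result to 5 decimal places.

1.30635, 1.30585

h(1.3) = -0.0499143, h(1.2) = -0.8358597
u2 = 1.2000000 − (-0.8358597)·(1.2000000 − 1.3000000) / (-0.8358597 − (-0.0499143)) = 1.2000000 − (0.0835860)/(-0.7859454) = 1.3063509
h(1.3063509) = 0.0039279
u3 = 1.3063509 − 0.0039279·(1.3063509 − 1.2000000) / (0.0039279 − (-0.8358597)) = 1.3063509 − (0.0004177)/(0.8397876) = 1.3058534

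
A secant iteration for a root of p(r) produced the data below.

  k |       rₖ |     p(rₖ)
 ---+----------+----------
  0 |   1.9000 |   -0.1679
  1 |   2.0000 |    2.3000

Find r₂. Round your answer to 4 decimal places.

1.9068

r₂ = 2.0000 − 2.3000·(2.0000 − 1.9000) / (2.3000 − (-0.1679))
   = 2.0000 − (0.230000)/(2.467900) = 1.906803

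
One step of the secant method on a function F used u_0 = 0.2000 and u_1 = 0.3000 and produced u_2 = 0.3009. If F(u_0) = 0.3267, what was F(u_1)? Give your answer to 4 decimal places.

0.0029

The secant line through (0.2000, 0.3267) and (0.3000, F(u_1)) crosses zero at u_2 = 0.3009.
So (0.2000, 0.3267), (0.3000, F(u_1)), (0.3009, 0) are collinear:
F(u_1) = 0.3267 · (0.3000 − 0.3009) / (0.2000 − 0.3009) = 0.3267 · (-0.000900)/(-0.100900) = 0.002914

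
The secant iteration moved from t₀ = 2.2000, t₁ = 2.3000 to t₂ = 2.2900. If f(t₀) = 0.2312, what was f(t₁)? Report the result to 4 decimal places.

-0.0257

The secant line through (2.2000, 0.2312) and (2.3000, f(t₁)) crosses zero at t₂ = 2.2900.
So (2.2000, 0.2312), (2.3000, f(t₁)), (2.2900, 0) are collinear:
f(t₁) = 0.2312 · (2.3000 − 2.2900) / (2.2000 − 2.2900) = 0.2312 · (0.010000)/(-0.090000) = -0.025689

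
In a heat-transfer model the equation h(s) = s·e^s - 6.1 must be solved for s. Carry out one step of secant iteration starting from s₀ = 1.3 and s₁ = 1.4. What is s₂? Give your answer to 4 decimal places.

h(1.3) = -1.329914, h(1.4) = -0.422720
s₂ = 1.400000 − (-0.422720)·(1.400000 − 1.300000) / (-0.422720 − (-1.329914)) = 1.400000 − (-0.042272)/(0.907194) = 1.446596

1.4466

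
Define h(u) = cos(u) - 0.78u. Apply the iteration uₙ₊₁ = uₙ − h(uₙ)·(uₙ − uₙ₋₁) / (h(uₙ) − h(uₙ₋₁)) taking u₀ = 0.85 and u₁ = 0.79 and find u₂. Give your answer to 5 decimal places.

h(0.85) = -0.0030169, h(0.79) = 0.0876453
u₂ = 0.7900000 − 0.0876453·(0.7900000 − 0.8500000) / (0.0876453 − (-0.0030169)) = 0.7900000 − (-0.0052587)/(0.0906622) = 0.8480035

0.84800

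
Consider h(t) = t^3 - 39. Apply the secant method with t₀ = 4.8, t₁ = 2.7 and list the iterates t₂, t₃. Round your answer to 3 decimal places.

3.146, 3.452

h(4.8) = 71.59200, h(2.7) = -19.31700
t₂ = 2.70000 − (-19.31700)·(2.70000 − 4.80000) / (-19.31700 − 71.59200) = 2.70000 − (40.56570)/(-90.90900) = 3.14622
h(3.14622) = -7.85642
t₃ = 3.14622 − (-7.85642)·(3.14622 − 2.70000) / (-7.85642 − (-19.31700)) = 3.14622 − (-3.50572)/(11.46058) = 3.45212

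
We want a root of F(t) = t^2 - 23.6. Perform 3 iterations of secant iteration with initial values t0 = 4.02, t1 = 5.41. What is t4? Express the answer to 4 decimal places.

4.8580

F(4.02) = -7.439600, F(5.41) = 5.668100
t2 = 5.410000 − 5.668100·(5.410000 − 4.020000) / (5.668100 − (-7.439600)) = 5.410000 − (7.878659)/(13.107700) = 4.808929
F(4.808929) = -0.474202
t3 = 4.808929 − (-0.474202)·(4.808929 − 5.410000) / (-0.474202 − 5.668100) = 4.808929 − (0.285029)/(-6.142302) = 4.855333
F(4.855333) = -0.025739
t4 = 4.855333 − (-0.025739)·(4.855333 − 4.808929) / (-0.025739 − (-0.474202)) = 4.855333 − (-0.001194)/(0.448463) = 4.857997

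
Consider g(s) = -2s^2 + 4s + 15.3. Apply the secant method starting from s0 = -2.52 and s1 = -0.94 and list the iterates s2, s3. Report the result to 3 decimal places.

-1.835, -1.963

g(-2.52) = -7.48080, g(-0.94) = 9.77280
s2 = -0.94000 − 9.77280·(-0.94000 − (-2.52000)) / (9.77280 − (-7.48080)) = -0.94000 − (15.44102)/(17.25360) = -1.83495
g(-1.83495) = 1.22617
s3 = -1.83495 − 1.22617·(-1.83495 − (-0.94000)) / (1.22617 − 9.77280) = -1.83495 − (-1.09736)/(-8.54663) = -1.96334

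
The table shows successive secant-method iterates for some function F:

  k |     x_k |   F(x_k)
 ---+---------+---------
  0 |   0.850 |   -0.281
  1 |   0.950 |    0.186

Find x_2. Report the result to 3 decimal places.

x_2 = 0.950 − 0.186·(0.950 − 0.850) / (0.186 − (-0.281))
   = 0.950 − (0.01860)/(0.46700) = 0.91017

0.910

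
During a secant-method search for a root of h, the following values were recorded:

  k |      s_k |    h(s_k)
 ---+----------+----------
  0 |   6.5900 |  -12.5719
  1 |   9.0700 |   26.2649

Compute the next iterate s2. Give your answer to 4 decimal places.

s2 = 9.0700 − 26.2649·(9.0700 − 6.5900) / (26.2649 − (-12.5719))
   = 9.0700 − (65.136952)/(38.836800) = 7.392803

7.3928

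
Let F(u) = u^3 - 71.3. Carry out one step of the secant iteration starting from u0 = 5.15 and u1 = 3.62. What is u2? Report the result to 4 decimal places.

F(5.15) = 65.290875, F(3.62) = -23.862072
u2 = 3.620000 − (-23.862072)·(3.620000 − 5.150000) / (-23.862072 − 65.290875) = 3.620000 − (36.508970)/(-89.152947) = 4.029509

4.0295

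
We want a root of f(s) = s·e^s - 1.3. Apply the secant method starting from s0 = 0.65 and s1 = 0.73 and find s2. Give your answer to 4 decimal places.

f(0.65) = -0.054898, f(0.73) = 0.214809
s2 = 0.730000 − 0.214809·(0.730000 − 0.650000) / (0.214809 − (-0.054898)) = 0.730000 − (0.017185)/(0.269707) = 0.666284

0.6663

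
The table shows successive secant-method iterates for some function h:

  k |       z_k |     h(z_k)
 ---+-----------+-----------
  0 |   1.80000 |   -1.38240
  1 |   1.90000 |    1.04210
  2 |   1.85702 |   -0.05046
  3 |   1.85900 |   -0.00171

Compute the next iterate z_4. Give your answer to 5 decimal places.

1.85907

z_4 = 1.85900 − (-0.00171)·(1.85900 − 1.85702) / (-0.00171 − (-0.05046))
   = 1.85900 − (-0.0000034)/(0.0487500) = 1.8590695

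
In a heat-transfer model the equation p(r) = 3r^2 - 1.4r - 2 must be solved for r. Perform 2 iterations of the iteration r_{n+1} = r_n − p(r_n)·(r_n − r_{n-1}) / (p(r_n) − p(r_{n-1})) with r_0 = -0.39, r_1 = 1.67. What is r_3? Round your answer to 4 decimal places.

0.5713

p(-0.39) = -0.997700, p(1.67) = 4.028700
r_2 = 1.670000 − 4.028700·(1.670000 − (-0.390000)) / (4.028700 − (-0.997700)) = 1.670000 − (8.299122)/(5.026400) = 0.018893
p(0.018893) = -2.025380
r_3 = 0.018893 − (-2.025380)·(0.018893 − 1.670000) / (-2.025380 − 4.028700) = 0.018893 − (3.344118)/(-6.054080) = 0.571268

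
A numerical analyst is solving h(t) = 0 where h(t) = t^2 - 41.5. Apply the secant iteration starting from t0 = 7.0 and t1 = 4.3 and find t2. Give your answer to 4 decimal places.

6.3363

h(7.0) = 7.500000, h(4.3) = -23.010000
t2 = 4.300000 − (-23.010000)·(4.300000 − 7.000000) / (-23.010000 − 7.500000) = 4.300000 − (62.127000)/(-30.510000) = 6.336283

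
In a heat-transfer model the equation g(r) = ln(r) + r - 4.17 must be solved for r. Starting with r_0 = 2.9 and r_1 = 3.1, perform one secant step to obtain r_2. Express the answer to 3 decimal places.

3.054

g(2.9) = -0.20529, g(3.1) = 0.06140
r_2 = 3.10000 − 0.06140·(3.10000 − 2.90000) / (0.06140 − (-0.20529)) = 3.10000 − (0.01228)/(0.26669) = 3.05395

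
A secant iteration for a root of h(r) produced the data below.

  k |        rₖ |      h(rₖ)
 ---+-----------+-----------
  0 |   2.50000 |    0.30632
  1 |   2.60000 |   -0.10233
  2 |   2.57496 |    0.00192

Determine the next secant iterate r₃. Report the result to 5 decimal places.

r₃ = 2.57496 − 0.00192·(2.57496 − 2.60000) / (0.00192 − (-0.10233))
   = 2.57496 − (-0.0000481)/(0.1042500) = 2.5754212

2.57542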